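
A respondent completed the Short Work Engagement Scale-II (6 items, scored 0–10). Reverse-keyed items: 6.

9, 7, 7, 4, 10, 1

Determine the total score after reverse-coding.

46

Reverse-coded items (reversed = (0+10) − raw = 10 − raw):
  item 6: 10 − 1 = 9
Scored items: 9, 7, 7, 4, 10, 9
Total = 9 + 7 + 7 + 4 + 10 + 9 = 46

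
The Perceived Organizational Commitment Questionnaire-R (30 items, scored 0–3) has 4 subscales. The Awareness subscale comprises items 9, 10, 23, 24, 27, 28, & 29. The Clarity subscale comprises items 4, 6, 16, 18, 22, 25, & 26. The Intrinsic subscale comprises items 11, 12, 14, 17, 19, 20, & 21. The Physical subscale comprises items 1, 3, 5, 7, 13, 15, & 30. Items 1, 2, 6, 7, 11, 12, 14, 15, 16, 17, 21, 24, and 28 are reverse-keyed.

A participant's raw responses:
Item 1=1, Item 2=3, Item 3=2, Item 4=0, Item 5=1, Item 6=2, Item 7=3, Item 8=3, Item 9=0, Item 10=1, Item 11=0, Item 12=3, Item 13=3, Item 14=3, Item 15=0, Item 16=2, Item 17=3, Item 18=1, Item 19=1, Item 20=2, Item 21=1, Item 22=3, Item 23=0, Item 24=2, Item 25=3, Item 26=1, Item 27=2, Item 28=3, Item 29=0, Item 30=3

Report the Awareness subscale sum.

Awareness items: 9, 10, 23, 24, 27, 28, 29.
Of these, items 24 and 28 are reverse-keyed; on a 0–3 scale, reversed = 3 − raw.
  item 9: 0
  item 10: 1
  item 23: 0
  item 24: 3 − 2 = 1
  item 27: 2
  item 28: 3 − 3 = 0
  item 29: 0
Sum = 0 + 1 + 0 + 1 + 2 + 0 + 0 = 4

4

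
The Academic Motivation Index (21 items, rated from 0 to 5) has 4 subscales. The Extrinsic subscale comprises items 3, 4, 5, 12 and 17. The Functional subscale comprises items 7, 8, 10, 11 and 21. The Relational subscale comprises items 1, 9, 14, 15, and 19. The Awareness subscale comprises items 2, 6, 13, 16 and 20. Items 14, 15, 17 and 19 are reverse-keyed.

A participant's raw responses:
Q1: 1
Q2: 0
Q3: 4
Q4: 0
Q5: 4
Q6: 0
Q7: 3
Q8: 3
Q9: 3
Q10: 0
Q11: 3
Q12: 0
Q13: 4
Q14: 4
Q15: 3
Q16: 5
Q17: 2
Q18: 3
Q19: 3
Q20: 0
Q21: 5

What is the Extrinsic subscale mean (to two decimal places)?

2.20

Extrinsic items: 3, 4, 5, 12, 17.
Of these, item 17 is reverse-keyed; on a 0–5 scale, reversed = 5 − raw.
  item 3: 4
  item 4: 0
  item 5: 4
  item 12: 0
  item 17: 5 − 2 = 3
Sum = 4 + 0 + 4 + 0 + 3 = 11
Mean = 11 / 5 = 2.20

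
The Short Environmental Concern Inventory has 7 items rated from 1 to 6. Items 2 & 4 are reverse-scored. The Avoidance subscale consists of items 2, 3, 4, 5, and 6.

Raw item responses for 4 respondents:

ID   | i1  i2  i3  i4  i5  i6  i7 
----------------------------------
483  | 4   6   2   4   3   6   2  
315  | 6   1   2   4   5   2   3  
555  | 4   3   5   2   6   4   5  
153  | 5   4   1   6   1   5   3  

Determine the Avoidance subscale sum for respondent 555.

Respondent 555 raw: 4, 3, 5, 2, 6, 4, 5.
Avoidance items: 2, 3, 4, 5, 6.
Reverse-coded (reversed = (1+6) − raw = 7 − raw):
  item 2: 7 − 3 = 4
  item 3: 5
  item 4: 7 − 2 = 5
  item 5: 6
  item 6: 4
Sum = 4 + 5 + 5 + 6 + 4 = 24

24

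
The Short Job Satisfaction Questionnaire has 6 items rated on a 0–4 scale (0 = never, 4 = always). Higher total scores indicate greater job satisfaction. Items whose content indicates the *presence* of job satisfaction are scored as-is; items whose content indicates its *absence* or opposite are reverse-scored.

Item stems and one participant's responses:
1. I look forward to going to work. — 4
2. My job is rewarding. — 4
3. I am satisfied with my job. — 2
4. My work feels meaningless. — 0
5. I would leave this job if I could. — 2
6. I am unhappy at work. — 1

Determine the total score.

19

Items 4, 5, 6 describe the absence/opposite of job satisfaction → reverse-score.
reverse-coded value = 4 − response.
  item 1: 4
  item 2: 4
  item 3: 2
  item 4: 4 − 0 = 4
  item 5: 4 − 2 = 2
  item 6: 4 − 1 = 3
Total = 4 + 4 + 2 + 4 + 2 + 3 = 19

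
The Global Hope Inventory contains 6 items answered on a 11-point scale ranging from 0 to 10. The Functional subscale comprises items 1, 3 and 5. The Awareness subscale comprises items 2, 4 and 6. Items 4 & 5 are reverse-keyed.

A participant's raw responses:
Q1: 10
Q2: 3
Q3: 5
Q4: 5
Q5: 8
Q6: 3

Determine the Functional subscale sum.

17

Functional items: 1, 3, 5.
Of these, item 5 is reverse-keyed; reverse-coded value = 10 − response.
  item 1: 10
  item 3: 5
  item 5: 10 − 8 = 2
Sum = 10 + 5 + 2 = 17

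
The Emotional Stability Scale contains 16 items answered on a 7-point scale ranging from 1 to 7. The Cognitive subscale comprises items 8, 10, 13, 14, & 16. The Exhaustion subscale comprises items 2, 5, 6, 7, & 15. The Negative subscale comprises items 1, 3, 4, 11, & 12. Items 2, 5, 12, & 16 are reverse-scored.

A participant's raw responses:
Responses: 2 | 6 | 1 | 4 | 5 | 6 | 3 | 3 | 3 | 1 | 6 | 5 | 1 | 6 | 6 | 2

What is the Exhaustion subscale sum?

20

Exhaustion items: 2, 5, 6, 7, 15.
Of these, items 2 & 5 are reverse-scored; reversed = (1+7) − raw = 8 − raw.
  item 2: 8 − 6 = 2
  item 5: 8 − 5 = 3
  item 6: 6
  item 7: 3
  item 15: 6
Sum = 2 + 3 + 6 + 3 + 6 = 20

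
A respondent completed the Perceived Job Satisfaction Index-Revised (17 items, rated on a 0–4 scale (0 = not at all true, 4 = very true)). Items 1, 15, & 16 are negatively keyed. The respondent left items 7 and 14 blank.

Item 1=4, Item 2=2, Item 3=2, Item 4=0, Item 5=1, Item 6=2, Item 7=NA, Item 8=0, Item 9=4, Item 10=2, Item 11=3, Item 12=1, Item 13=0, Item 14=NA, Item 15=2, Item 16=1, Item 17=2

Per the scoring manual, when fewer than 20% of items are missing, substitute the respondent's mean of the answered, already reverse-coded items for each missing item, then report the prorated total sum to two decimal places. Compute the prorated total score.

Reverse-coded (reversed = (0+4) − raw = 4 − raw):
  item 1: 4 − 4 = 0
  item 15: 4 − 2 = 2
  item 16: 4 − 1 = 3
Completed scored items (15 of 17): 0, 2, 2, 0, 1, 2, 0, 4, 2, 3, 1, 0, 2, 3, 2; sum = 24.
Person mean = 24 / 15 ≈ 1.6000
Prorated total = (24 / 15) × 17 = 27.20 (to 2 dp)

27.20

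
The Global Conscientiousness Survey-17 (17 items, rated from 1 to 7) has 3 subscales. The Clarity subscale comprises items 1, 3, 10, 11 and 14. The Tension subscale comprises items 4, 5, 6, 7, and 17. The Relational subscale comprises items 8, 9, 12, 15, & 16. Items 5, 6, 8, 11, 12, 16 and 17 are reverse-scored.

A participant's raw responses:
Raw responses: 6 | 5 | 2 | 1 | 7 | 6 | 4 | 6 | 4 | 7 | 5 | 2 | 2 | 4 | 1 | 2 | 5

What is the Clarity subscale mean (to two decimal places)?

Clarity items: 1, 3, 10, 11, 14.
Of these, item 11 is reverse-scored; on a 1–7 scale, reversed = 8 − raw.
  item 1: 6
  item 3: 2
  item 10: 7
  item 11: 8 − 5 = 3
  item 14: 4
Sum = 6 + 2 + 7 + 3 + 4 = 22
Mean = 22 / 5 = 4.40

4.40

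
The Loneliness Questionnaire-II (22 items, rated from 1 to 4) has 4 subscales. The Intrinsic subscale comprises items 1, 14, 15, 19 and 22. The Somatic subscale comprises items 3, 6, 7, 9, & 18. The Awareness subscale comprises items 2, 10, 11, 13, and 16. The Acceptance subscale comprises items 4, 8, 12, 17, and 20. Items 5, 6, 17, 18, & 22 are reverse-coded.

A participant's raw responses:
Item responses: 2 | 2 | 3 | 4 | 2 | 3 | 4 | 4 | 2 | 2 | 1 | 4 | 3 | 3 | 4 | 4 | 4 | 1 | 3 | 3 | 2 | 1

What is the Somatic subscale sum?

Somatic items: 3, 6, 7, 9, 18.
Of these, items 6 & 18 are reverse-coded; reverse-coded value = 5 − response.
  item 3: 3
  item 6: 5 − 3 = 2
  item 7: 4
  item 9: 2
  item 18: 5 − 1 = 4
Sum = 3 + 2 + 4 + 2 + 4 = 15

15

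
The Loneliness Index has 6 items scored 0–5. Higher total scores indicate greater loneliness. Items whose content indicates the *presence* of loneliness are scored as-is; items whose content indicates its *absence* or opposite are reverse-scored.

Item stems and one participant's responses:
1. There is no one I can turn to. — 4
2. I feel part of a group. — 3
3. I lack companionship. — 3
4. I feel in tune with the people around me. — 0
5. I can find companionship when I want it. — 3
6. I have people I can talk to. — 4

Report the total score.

17

Items 2, 4, 5, 6 describe the absence/opposite of loneliness → reverse-score.
reverse-coded value = 5 − response.
  item 1: 4
  item 2: 5 − 3 = 2
  item 3: 3
  item 4: 5 − 0 = 5
  item 5: 5 − 3 = 2
  item 6: 5 − 4 = 1
Total = 4 + 2 + 3 + 5 + 2 + 1 = 17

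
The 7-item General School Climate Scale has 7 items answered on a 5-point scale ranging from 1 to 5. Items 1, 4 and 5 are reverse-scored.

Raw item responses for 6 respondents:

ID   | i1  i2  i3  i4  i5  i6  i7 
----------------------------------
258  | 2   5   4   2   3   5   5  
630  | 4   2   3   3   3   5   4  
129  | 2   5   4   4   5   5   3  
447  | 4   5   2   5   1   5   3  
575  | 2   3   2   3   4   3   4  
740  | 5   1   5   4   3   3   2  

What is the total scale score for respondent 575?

Respondent 575 raw: 2, 3, 2, 3, 4, 3, 4.
Reverse-coded (reversed = (1+5) − raw = 6 − raw):
  item 1: 6 − 2 = 4
  item 2: 3
  item 3: 2
  item 4: 6 − 3 = 3
  item 5: 6 − 4 = 2
  item 6: 3
  item 7: 4
Sum = 4 + 3 + 2 + 3 + 2 + 3 + 4 = 21

21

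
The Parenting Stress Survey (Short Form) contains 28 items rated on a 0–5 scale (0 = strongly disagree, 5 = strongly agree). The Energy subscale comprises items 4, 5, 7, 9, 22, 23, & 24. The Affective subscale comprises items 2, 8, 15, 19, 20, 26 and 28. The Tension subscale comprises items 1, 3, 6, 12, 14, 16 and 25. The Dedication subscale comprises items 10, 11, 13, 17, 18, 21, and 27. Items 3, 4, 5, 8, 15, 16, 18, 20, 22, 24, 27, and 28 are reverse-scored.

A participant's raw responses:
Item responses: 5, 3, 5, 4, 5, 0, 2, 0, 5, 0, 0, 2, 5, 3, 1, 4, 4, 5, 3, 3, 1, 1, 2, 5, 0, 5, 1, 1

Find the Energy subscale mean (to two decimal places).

2.00

Energy items: 4, 5, 7, 9, 22, 23, 24.
Of these, items 4, 5, 22, & 24 are reverse-scored; reversed = (0+5) − raw = 5 − raw.
  item 4: 5 − 4 = 1
  item 5: 5 − 5 = 0
  item 7: 2
  item 9: 5
  item 22: 5 − 1 = 4
  item 23: 2
  item 24: 5 − 5 = 0
Sum = 1 + 0 + 2 + 5 + 4 + 2 + 0 = 14
Mean = 14 / 7 = 2.00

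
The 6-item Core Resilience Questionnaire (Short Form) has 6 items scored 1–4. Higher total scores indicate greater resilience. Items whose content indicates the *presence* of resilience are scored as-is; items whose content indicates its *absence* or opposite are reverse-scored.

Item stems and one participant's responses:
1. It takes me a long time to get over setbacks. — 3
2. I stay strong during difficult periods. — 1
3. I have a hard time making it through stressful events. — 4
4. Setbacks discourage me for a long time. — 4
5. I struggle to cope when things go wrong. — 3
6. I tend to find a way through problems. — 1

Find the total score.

8

Items 1, 3, 4, 5 describe the absence/opposite of resilience → reverse-score.
on a 1–4 scale, reversed = 5 − raw.
  item 1: 5 − 3 = 2
  item 2: 1
  item 3: 5 − 4 = 1
  item 4: 5 − 4 = 1
  item 5: 5 − 3 = 2
  item 6: 1
Total = 2 + 1 + 1 + 1 + 2 + 1 = 8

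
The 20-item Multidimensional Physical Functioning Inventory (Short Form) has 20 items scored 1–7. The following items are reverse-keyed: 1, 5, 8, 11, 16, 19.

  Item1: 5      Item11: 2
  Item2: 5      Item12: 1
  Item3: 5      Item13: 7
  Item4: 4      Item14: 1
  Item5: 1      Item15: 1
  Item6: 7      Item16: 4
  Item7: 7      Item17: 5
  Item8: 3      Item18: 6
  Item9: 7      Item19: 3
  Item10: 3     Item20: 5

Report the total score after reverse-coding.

94

Reversing items 1, 5, 8, 11, 16 and 19 with 8 − raw:
Total = (8−5) + 5 + 5 + 4 + (8−1) + 7 + 7 + (8−3) + 7 + 3 + (8−2) + 1 + 7 + 1 + 1 + (8−4) + 5 + 6 + (8−3) + 5
      = 3 + 5 + 5 + 4 + 7 + 7 + 7 + 5 + 7 + 3 + 6 + 1 + 7 + 1 + 1 + 4 + 5 + 6 + 5 + 5 = 94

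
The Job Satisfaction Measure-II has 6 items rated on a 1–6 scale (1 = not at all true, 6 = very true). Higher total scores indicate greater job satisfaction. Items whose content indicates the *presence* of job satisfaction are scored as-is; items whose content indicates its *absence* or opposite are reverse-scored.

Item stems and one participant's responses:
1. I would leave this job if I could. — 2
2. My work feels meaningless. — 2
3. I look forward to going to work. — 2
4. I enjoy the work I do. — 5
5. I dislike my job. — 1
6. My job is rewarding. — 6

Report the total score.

Items 1, 2, 5 describe the absence/opposite of job satisfaction → reverse-score.
reverse-coded value = 7 − response.
  item 1: 7 − 2 = 5
  item 2: 7 − 2 = 5
  item 3: 2
  item 4: 5
  item 5: 7 − 1 = 6
  item 6: 6
Total = 5 + 5 + 2 + 5 + 6 + 6 = 29

29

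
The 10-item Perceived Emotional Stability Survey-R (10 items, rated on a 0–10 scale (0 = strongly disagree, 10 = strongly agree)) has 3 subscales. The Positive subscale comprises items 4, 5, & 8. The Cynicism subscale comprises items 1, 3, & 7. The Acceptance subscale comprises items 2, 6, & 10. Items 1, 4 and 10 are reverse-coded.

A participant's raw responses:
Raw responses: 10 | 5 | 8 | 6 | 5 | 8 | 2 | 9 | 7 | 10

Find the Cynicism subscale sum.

Cynicism items: 1, 3, 7.
Of these, item 1 is reverse-coded; reverse-coded value = 10 − response.
  item 1: 10 − 10 = 0
  item 3: 8
  item 7: 2
Sum = 0 + 8 + 2 = 10

10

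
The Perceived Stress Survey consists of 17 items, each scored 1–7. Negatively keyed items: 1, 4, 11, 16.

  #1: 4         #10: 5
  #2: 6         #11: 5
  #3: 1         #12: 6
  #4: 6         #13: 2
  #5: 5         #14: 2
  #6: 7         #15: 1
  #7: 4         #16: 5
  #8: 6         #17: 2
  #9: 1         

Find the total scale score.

60

Raw sum = 68. Negatively keyed items: 1, 4, 11, 16; their raw sum = 20.
Each reversal replaces raw with 8 − raw, changing the total by 8 − 2·raw per item.
Total = 68 + 4·8 − 2·20 = 68 + 32 − 40 = 60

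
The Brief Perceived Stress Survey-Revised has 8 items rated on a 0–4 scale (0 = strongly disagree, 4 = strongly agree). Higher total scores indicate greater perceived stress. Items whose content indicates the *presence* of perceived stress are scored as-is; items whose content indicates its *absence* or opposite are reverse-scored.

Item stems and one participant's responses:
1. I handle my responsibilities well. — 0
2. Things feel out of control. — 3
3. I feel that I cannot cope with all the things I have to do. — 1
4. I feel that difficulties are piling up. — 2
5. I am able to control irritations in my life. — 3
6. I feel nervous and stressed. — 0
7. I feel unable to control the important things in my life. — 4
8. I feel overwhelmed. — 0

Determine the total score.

Items 1, 5 describe the absence/opposite of perceived stress → reverse-score.
reverse-coded value = 4 − response.
  item 1: 4 − 0 = 4
  item 2: 3
  item 3: 1
  item 4: 2
  item 5: 4 − 3 = 1
  item 6: 0
  item 7: 4
  item 8: 0
Total = 4 + 3 + 1 + 2 + 1 + 0 + 4 + 0 = 15

15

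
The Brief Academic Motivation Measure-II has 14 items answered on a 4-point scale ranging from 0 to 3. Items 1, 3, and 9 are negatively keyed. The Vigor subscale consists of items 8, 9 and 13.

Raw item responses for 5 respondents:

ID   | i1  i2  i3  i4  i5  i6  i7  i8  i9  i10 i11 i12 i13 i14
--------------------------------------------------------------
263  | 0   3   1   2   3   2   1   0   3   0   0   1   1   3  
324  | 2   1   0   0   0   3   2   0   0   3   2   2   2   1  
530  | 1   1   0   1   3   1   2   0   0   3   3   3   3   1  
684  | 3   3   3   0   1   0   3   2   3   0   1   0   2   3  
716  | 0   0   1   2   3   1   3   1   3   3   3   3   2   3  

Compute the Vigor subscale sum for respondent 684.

Respondent 684 raw: 3, 3, 3, 0, 1, 0, 3, 2, 3, 0, 1, 0, 2, 3.
Vigor items: 8, 9, 13.
Reverse-coded (on a 0–3 scale, reversed = 3 − raw):
  item 8: 2
  item 9: 3 − 3 = 0
  item 13: 2
Sum = 2 + 0 + 2 = 4

4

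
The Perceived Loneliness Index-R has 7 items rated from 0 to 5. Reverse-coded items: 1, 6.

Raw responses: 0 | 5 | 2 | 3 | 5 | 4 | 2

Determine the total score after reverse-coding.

23

Apply reverse scoring (on a 0–5 scale, reversed = 5 − raw):
  item 1: 5 − 0 = 5
  item 6: 5 − 4 = 1
After reverse-coding: 5, 5, 2, 3, 5, 1, 2
Total = 5 + 5 + 2 + 3 + 5 + 1 + 2 = 23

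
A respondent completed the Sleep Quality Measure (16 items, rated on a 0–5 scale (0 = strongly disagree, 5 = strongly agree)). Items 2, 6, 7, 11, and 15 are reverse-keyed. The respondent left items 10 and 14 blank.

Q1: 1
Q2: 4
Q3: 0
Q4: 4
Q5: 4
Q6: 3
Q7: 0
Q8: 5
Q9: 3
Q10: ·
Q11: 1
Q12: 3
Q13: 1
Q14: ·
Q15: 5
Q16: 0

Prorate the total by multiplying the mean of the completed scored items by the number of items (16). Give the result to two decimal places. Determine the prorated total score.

Reverse-coded (reversed = (0+5) − raw = 5 − raw):
  item 2: 5 − 4 = 1
  item 6: 5 − 3 = 2
  item 7: 5 − 0 = 5
  item 11: 5 − 1 = 4
  item 15: 5 − 5 = 0
Completed scored items (14 of 16): 1, 1, 0, 4, 4, 2, 5, 5, 3, 4, 3, 1, 0, 0; sum = 33.
Person mean = 33 / 14 ≈ 2.3571
Prorated total = (33 / 14) × 16 = 37.71 (to 2 dp)

37.71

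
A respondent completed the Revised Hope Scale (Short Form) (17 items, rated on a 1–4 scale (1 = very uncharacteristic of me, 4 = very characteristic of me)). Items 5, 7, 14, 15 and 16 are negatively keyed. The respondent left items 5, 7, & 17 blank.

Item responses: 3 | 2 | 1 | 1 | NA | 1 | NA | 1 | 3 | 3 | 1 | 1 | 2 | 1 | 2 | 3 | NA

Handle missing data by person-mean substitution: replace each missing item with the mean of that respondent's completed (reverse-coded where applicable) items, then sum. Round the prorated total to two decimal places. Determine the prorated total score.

Reverse-coded (reverse-coded value = 5 − response):
  item 14: 5 − 1 = 4
  item 15: 5 − 2 = 3
  item 16: 5 − 3 = 2
Completed scored items (14 of 17): 3, 2, 1, 1, 1, 1, 3, 3, 1, 1, 2, 4, 3, 2; sum = 28.
Person mean = 28 / 14 ≈ 2.0000
Prorated total = (28 / 14) × 17 = 34.00 (to 2 dp)

34.00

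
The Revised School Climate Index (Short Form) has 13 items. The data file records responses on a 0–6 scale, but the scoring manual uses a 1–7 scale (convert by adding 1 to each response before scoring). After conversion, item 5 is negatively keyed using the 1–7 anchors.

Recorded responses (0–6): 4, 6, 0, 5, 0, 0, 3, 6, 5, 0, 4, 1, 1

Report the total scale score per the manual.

54

Convert to 1–7: 5, 7, 1, 6, 1, 1, 4, 7, 6, 1, 5, 2, 2
Reverse-coded (reversed = (1+7) − raw = 8 − raw):
  item 5: 8 − 1 = 7
Scored: 5, 7, 1, 6, 7, 1, 4, 7, 6, 1, 5, 2, 2
Total = 54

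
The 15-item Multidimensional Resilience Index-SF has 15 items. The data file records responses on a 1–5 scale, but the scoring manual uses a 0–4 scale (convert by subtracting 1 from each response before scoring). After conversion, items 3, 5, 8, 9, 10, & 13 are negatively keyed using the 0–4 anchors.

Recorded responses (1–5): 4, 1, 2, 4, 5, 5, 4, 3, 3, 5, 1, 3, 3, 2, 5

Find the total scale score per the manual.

29

Convert to 0–4: 3, 0, 1, 3, 4, 4, 3, 2, 2, 4, 0, 2, 2, 1, 4
Reverse-coded (reverse-coded value = 4 − response):
  item 3: 4 − 1 = 3
  item 5: 4 − 4 = 0
  item 8: 4 − 2 = 2
  item 9: 4 − 2 = 2
  item 10: 4 − 4 = 0
  item 13: 4 − 2 = 2
Scored: 3, 0, 3, 3, 0, 4, 3, 2, 2, 0, 0, 2, 2, 1, 4
Total = 29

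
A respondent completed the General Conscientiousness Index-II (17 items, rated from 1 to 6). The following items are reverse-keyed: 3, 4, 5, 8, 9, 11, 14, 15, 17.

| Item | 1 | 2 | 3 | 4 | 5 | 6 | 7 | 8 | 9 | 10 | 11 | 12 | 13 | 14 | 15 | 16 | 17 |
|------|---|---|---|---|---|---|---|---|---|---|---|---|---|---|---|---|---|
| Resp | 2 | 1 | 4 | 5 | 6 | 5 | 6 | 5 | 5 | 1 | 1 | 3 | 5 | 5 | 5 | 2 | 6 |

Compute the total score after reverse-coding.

46

Apply reverse scoring (reversed = (1+6) − raw = 7 − raw):
  item 3: 7 − 4 = 3
  item 4: 7 − 5 = 2
  item 5: 7 − 6 = 1
  item 8: 7 − 5 = 2
  item 9: 7 − 5 = 2
  item 11: 7 − 1 = 6
  item 14: 7 − 5 = 2
  item 15: 7 − 5 = 2
  item 17: 7 − 6 = 1
Scored items: 2, 1, 3, 2, 1, 5, 6, 2, 2, 1, 6, 3, 5, 2, 2, 2, 1
Total = 2 + 1 + 3 + 2 + 1 + 5 + 6 + 2 + 2 + 1 + 6 + 3 + 5 + 2 + 2 + 2 + 1 = 46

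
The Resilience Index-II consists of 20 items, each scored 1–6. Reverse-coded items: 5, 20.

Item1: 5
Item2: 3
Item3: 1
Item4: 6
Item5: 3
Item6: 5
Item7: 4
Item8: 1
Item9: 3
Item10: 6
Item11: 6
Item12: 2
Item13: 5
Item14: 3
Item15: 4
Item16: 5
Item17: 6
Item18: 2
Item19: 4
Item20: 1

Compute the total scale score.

Reverse-coded items use 7 − raw:
  item 5: 7 − 3 = 4
  item 20: 7 − 1 = 6
Scored items: 5, 3, 1, 6, 4, 5, 4, 1, 3, 6, 6, 2, 5, 3, 4, 5, 6, 2, 4, 6
Total = 5 + 3 + 1 + 6 + 4 + 5 + 4 + 1 + 3 + 6 + 6 + 2 + 5 + 3 + 4 + 5 + 6 + 2 + 4 + 6 = 81

81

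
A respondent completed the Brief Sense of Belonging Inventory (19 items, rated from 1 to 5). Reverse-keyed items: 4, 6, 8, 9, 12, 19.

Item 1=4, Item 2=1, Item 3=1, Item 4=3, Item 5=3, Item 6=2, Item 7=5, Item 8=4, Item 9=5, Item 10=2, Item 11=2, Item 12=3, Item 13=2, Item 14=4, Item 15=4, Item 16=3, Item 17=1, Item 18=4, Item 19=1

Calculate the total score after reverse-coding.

54

Raw sum = 54. Reverse-keyed items: 4, 6, 8, 9, 12, 19; their raw sum = 18.
Each reversal replaces raw with 6 − raw, changing the total by 6 − 2·raw per item.
Total = 54 + 6·6 − 2·18 = 54 + 36 − 36 = 54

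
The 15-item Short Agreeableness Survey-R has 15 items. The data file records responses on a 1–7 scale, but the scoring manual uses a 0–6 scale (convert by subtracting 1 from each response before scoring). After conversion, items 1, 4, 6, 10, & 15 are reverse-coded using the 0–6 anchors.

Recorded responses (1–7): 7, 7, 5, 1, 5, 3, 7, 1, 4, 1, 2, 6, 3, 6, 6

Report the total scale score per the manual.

53

Convert to 0–6: 6, 6, 4, 0, 4, 2, 6, 0, 3, 0, 1, 5, 2, 5, 5
Reverse-coded (on a 0–6 scale, reversed = 6 − raw):
  item 1: 6 − 6 = 0
  item 4: 6 − 0 = 6
  item 6: 6 − 2 = 4
  item 10: 6 − 0 = 6
  item 15: 6 − 5 = 1
Scored: 0, 6, 4, 6, 4, 4, 6, 0, 3, 6, 1, 5, 2, 5, 1
Total = 53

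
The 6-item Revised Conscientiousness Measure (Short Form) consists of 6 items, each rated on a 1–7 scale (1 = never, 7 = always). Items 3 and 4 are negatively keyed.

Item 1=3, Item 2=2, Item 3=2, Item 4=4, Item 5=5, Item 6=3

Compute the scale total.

Negatively keyed items use 8 − raw:
  item 3: 8 − 2 = 6
  item 4: 8 − 4 = 4
Scored items: 3, 2, 6, 4, 5, 3
Total = 3 + 2 + 6 + 4 + 5 + 3 = 23

23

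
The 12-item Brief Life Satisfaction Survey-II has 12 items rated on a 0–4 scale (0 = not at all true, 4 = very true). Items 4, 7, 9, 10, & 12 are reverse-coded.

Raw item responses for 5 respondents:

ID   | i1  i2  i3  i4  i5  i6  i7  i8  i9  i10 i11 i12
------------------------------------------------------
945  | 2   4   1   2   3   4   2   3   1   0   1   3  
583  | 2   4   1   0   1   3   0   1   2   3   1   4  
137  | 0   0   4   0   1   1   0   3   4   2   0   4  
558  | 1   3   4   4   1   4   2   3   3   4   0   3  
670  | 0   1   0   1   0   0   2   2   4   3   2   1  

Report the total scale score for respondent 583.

24

Respondent 583 raw: 2, 4, 1, 0, 1, 3, 0, 1, 2, 3, 1, 4.
Reverse-coded (reversed = (0+4) − raw = 4 − raw):
  item 1: 2
  item 2: 4
  item 3: 1
  item 4: 4 − 0 = 4
  item 5: 1
  item 6: 3
  item 7: 4 − 0 = 4
  item 8: 1
  item 9: 4 − 2 = 2
  item 10: 4 − 3 = 1
  item 11: 1
  item 12: 4 − 4 = 0
Sum = 2 + 4 + 1 + 4 + 1 + 3 + 4 + 1 + 2 + 1 + 1 + 0 = 24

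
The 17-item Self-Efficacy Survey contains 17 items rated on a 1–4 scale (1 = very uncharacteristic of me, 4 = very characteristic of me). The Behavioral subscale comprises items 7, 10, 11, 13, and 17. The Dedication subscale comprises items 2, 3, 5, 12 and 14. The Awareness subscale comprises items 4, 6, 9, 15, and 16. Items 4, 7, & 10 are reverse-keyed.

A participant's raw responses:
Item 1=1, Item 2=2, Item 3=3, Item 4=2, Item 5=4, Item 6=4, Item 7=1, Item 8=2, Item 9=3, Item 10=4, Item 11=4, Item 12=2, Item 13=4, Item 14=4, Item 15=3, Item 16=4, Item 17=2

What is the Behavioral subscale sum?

Behavioral items: 7, 10, 11, 13, 17.
Of these, items 7 & 10 are reverse-keyed; reverse-coded value = 5 − response.
  item 7: 5 − 1 = 4
  item 10: 5 − 4 = 1
  item 11: 4
  item 13: 4
  item 17: 2
Sum = 4 + 1 + 4 + 4 + 2 = 15

15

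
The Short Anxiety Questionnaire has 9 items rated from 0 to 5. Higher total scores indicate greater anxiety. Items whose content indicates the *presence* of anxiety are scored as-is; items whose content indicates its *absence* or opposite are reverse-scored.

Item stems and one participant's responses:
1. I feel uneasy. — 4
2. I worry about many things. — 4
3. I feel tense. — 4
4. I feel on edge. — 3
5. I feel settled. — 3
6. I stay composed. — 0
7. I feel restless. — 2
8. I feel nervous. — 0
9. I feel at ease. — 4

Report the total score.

25

Items 5, 6, 9 describe the absence/opposite of anxiety → reverse-score.
reversed = (0+5) − raw = 5 − raw.
  item 1: 4
  item 2: 4
  item 3: 4
  item 4: 3
  item 5: 5 − 3 = 2
  item 6: 5 − 0 = 5
  item 7: 2
  item 8: 0
  item 9: 5 − 4 = 1
Total = 4 + 4 + 4 + 3 + 2 + 5 + 2 + 0 + 1 = 25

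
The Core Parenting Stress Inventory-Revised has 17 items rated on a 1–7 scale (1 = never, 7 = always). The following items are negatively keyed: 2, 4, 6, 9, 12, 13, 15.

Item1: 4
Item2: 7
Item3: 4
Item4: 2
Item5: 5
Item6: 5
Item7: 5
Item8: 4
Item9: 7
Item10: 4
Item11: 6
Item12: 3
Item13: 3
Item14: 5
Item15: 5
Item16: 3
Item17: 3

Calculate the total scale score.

67

Reverse-coded items (on a 1–7 scale, reversed = 8 − raw):
  item 2: 8 − 7 = 1
  item 4: 8 − 2 = 6
  item 6: 8 − 5 = 3
  item 9: 8 − 7 = 1
  item 12: 8 − 3 = 5
  item 13: 8 − 3 = 5
  item 15: 8 − 5 = 3
Scored responses: 4, 1, 4, 6, 5, 3, 5, 4, 1, 4, 6, 5, 5, 5, 3, 3, 3
Total = 4 + 1 + 4 + 6 + 5 + 3 + 5 + 4 + 1 + 4 + 6 + 5 + 5 + 5 + 3 + 3 + 3 = 67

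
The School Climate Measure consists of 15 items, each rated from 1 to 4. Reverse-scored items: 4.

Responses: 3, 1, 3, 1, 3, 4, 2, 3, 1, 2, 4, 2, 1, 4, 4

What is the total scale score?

Reversing item 4 with 5 − raw:
Total = 3 + 1 + 3 + (5−1) + 3 + 4 + 2 + 3 + 1 + 2 + 4 + 2 + 1 + 4 + 4
      = 3 + 1 + 3 + 4 + 3 + 4 + 2 + 3 + 1 + 2 + 4 + 2 + 1 + 4 + 4 = 41

41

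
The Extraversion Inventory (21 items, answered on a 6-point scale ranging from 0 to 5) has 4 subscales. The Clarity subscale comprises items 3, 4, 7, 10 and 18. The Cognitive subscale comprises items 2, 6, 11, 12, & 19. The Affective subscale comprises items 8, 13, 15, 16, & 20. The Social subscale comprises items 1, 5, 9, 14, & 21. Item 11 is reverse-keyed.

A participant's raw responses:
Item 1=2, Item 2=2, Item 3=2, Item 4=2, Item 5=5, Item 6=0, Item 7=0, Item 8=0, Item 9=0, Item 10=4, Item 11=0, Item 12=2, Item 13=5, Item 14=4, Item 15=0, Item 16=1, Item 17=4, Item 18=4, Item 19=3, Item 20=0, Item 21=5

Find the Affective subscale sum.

6

Affective items: 8, 13, 15, 16, 20.
  item 8: 0
  item 13: 5
  item 15: 0
  item 16: 1
  item 20: 0
Sum = 0 + 5 + 0 + 1 + 0 = 6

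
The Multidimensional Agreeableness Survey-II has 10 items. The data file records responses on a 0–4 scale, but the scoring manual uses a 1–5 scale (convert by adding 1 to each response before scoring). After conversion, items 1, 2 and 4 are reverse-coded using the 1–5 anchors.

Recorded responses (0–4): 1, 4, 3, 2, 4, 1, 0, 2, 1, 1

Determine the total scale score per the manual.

Convert to 1–5: 2, 5, 4, 3, 5, 2, 1, 3, 2, 2
Reverse-coded (reversed = (1+5) − raw = 6 − raw):
  item 1: 6 − 2 = 4
  item 2: 6 − 5 = 1
  item 4: 6 − 3 = 3
Scored: 4, 1, 4, 3, 5, 2, 1, 3, 2, 2
Total = 27

27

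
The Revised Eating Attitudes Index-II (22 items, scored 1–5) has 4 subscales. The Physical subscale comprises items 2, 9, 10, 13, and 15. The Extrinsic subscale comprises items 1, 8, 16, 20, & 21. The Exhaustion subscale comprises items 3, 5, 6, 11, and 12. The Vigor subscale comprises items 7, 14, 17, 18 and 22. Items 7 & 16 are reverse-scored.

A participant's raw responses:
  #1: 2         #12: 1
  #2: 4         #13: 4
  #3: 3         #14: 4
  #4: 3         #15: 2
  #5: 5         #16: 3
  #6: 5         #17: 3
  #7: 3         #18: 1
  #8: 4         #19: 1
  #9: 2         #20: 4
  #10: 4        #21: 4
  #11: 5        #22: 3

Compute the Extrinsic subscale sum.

Extrinsic items: 1, 8, 16, 20, 21.
Of these, item 16 is reverse-scored; reversed = (1+5) − raw = 6 − raw.
  item 1: 2
  item 8: 4
  item 16: 6 − 3 = 3
  item 20: 4
  item 21: 4
Sum = 2 + 4 + 3 + 4 + 4 = 17

17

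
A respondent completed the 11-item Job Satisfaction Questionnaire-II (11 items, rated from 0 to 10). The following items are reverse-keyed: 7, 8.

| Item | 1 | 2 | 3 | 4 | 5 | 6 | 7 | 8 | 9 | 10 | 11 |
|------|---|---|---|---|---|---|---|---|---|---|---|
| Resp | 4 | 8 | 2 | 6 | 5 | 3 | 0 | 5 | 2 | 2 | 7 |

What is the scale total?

Raw sum = 44. Reverse-keyed items: 7, 8; their raw sum = 5.
Each reversal replaces raw with 10 − raw, changing the total by 10 − 2·raw per item.
Total = 44 + 2·10 − 2·5 = 44 + 20 − 10 = 54

54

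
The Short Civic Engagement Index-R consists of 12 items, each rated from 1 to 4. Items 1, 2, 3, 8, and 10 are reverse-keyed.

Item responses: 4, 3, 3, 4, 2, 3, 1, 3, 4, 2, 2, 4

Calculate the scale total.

30

Reverse-coded items (reverse-coded value = 5 − response):
  item 1: 5 − 4 = 1
  item 2: 5 − 3 = 2
  item 3: 5 − 3 = 2
  item 8: 5 − 3 = 2
  item 10: 5 − 2 = 3
Scored responses: 1, 2, 2, 4, 2, 3, 1, 2, 4, 3, 2, 4
Total = 1 + 2 + 2 + 4 + 2 + 3 + 1 + 2 + 4 + 3 + 2 + 4 = 30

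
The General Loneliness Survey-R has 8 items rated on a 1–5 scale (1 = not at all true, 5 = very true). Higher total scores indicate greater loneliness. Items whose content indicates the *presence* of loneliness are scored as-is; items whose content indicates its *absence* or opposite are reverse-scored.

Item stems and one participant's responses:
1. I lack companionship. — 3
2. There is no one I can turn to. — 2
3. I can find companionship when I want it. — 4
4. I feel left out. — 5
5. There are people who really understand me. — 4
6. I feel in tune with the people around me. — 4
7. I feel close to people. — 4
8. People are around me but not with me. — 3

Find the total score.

21

Items 3, 5, 6, 7 describe the absence/opposite of loneliness → reverse-score.
on a 1–5 scale, reversed = 6 − raw.
  item 1: 3
  item 2: 2
  item 3: 6 − 4 = 2
  item 4: 5
  item 5: 6 − 4 = 2
  item 6: 6 − 4 = 2
  item 7: 6 − 4 = 2
  item 8: 3
Total = 3 + 2 + 2 + 5 + 2 + 2 + 2 + 3 = 21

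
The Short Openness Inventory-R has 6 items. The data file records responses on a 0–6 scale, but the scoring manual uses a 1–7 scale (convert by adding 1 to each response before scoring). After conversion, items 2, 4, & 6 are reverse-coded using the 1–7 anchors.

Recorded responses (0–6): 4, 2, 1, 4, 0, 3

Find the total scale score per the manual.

20

Convert to 1–7: 5, 3, 2, 5, 1, 4
Reverse-coded (reversed = (1+7) − raw = 8 − raw):
  item 2: 8 − 3 = 5
  item 4: 8 − 5 = 3
  item 6: 8 − 4 = 4
Scored: 5, 5, 2, 3, 1, 4
Total = 20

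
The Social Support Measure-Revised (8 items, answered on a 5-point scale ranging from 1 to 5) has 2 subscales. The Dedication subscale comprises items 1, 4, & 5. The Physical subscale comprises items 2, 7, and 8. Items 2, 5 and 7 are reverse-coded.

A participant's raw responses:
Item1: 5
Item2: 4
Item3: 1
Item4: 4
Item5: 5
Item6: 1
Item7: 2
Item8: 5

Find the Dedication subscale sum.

10

Dedication items: 1, 4, 5.
Of these, item 5 is reverse-coded; reverse-coded value = 6 − response.
  item 1: 5
  item 4: 4
  item 5: 6 − 5 = 1
Sum = 5 + 4 + 1 = 10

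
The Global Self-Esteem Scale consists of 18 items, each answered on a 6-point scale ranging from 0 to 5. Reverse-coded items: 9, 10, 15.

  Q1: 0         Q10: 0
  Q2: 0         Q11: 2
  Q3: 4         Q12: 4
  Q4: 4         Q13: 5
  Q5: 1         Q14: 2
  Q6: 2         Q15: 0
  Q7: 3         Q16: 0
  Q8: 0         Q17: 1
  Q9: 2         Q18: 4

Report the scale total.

45

Reversing items 9, 10, and 15 with 5 − raw:
Total = 0 + 0 + 4 + 4 + 1 + 2 + 3 + 0 + (5−2) + (5−0) + 2 + 4 + 5 + 2 + (5−0) + 0 + 1 + 4
      = 0 + 0 + 4 + 4 + 1 + 2 + 3 + 0 + 3 + 5 + 2 + 4 + 5 + 2 + 5 + 0 + 1 + 4 = 45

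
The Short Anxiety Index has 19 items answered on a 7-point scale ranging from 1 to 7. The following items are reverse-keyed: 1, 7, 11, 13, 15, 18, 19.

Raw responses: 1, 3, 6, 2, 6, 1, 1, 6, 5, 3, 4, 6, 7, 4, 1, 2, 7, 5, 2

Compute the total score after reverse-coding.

Raw sum = 72. Reverse-keyed items: 1, 7, 11, 13, 15, 18, 19; their raw sum = 21.
Each reversal replaces raw with 8 − raw, changing the total by 8 − 2·raw per item.
Total = 72 + 7·8 − 2·21 = 72 + 56 − 42 = 86

86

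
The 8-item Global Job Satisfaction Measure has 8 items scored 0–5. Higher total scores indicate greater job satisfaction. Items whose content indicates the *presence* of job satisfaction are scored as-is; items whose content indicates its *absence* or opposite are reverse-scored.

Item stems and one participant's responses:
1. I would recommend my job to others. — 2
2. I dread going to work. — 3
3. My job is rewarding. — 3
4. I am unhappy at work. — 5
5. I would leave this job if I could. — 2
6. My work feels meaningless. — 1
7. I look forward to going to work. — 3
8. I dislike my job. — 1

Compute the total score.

21

Items 2, 4, 5, 6, 8 describe the absence/opposite of job satisfaction → reverse-score.
reverse-coded value = 5 − response.
  item 1: 2
  item 2: 5 − 3 = 2
  item 3: 3
  item 4: 5 − 5 = 0
  item 5: 5 − 2 = 3
  item 6: 5 − 1 = 4
  item 7: 3
  item 8: 5 − 1 = 4
Total = 2 + 2 + 3 + 0 + 3 + 4 + 3 + 4 = 21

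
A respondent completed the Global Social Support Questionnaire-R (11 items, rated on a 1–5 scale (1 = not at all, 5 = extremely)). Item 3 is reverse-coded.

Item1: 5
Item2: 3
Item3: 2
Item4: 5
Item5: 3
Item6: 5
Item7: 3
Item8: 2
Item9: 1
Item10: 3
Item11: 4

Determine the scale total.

Reverse-coded items (on a 1–5 scale, reversed = 6 − raw):
  item 3: 6 − 2 = 4
Scored items: 5, 3, 4, 5, 3, 5, 3, 2, 1, 3, 4
Total = 5 + 3 + 4 + 5 + 3 + 5 + 3 + 2 + 1 + 3 + 4 = 38

38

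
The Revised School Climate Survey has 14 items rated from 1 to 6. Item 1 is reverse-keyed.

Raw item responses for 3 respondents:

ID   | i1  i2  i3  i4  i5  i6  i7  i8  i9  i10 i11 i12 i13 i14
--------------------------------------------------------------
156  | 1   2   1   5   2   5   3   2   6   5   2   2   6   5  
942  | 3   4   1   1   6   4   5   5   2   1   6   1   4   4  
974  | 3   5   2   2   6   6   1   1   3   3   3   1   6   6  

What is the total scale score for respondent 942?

Respondent 942 raw: 3, 4, 1, 1, 6, 4, 5, 5, 2, 1, 6, 1, 4, 4.
Reverse-coded (reverse-coded value = 7 − response):
  item 1: 7 − 3 = 4
  item 2: 4
  item 3: 1
  item 4: 1
  item 5: 6
  item 6: 4
  item 7: 5
  item 8: 5
  item 9: 2
  item 10: 1
  item 11: 6
  item 12: 1
  item 13: 4
  item 14: 4
Sum = 4 + 4 + 1 + 1 + 6 + 4 + 5 + 5 + 2 + 1 + 6 + 1 + 4 + 4 = 48

48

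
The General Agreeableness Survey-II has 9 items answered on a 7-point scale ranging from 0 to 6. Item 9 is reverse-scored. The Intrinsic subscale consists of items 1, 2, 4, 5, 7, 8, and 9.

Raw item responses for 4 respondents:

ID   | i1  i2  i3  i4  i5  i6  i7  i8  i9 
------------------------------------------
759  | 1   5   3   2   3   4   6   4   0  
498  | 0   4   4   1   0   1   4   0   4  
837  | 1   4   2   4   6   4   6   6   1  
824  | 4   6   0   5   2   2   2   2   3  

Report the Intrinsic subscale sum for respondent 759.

Respondent 759 raw: 1, 5, 3, 2, 3, 4, 6, 4, 0.
Intrinsic items: 1, 2, 4, 5, 7, 8, 9.
Reverse-coded (reverse-coded value = 6 − response):
  item 1: 1
  item 2: 5
  item 4: 2
  item 5: 3
  item 7: 6
  item 8: 4
  item 9: 6 − 0 = 6
Sum = 1 + 5 + 2 + 3 + 6 + 4 + 6 = 27

27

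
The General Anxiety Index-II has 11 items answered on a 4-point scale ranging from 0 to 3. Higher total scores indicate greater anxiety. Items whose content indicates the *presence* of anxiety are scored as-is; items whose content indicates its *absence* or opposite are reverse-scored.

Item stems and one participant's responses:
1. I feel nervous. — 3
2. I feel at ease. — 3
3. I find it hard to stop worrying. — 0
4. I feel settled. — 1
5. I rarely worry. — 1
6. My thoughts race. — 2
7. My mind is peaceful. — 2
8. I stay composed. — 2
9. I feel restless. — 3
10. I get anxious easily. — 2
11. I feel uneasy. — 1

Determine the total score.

Items 2, 4, 5, 7, 8 describe the absence/opposite of anxiety → reverse-score.
reverse-coded value = 3 − response.
  item 1: 3
  item 2: 3 − 3 = 0
  item 3: 0
  item 4: 3 − 1 = 2
  item 5: 3 − 1 = 2
  item 6: 2
  item 7: 3 − 2 = 1
  item 8: 3 − 2 = 1
  item 9: 3
  item 10: 2
  item 11: 1
Total = 3 + 0 + 0 + 2 + 2 + 2 + 1 + 1 + 3 + 2 + 1 = 17

17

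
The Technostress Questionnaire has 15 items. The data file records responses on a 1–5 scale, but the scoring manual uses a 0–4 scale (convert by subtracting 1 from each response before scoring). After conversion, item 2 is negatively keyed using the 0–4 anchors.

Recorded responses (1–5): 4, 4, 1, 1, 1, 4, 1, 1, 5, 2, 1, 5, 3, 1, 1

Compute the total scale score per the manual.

18

Convert to 0–4: 3, 3, 0, 0, 0, 3, 0, 0, 4, 1, 0, 4, 2, 0, 0
Reverse-coded (reverse-coded value = 4 − response):
  item 2: 4 − 3 = 1
Scored: 3, 1, 0, 0, 0, 3, 0, 0, 4, 1, 0, 4, 2, 0, 0
Total = 18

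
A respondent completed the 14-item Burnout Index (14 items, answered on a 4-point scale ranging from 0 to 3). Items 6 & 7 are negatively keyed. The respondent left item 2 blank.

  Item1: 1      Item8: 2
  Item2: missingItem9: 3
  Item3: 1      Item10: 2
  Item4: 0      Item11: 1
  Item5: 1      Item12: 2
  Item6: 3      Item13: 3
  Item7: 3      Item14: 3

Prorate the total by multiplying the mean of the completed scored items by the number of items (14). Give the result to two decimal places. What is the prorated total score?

20.46

Reverse-coded (reversed = (0+3) − raw = 3 − raw):
  item 6: 3 − 3 = 0
  item 7: 3 − 3 = 0
Completed scored items (13 of 14): 1, 1, 0, 1, 0, 0, 2, 3, 2, 1, 2, 3, 3; sum = 19.
Person mean = 19 / 13 ≈ 1.4615
Prorated total = (19 / 13) × 14 = 20.46 (to 2 dp)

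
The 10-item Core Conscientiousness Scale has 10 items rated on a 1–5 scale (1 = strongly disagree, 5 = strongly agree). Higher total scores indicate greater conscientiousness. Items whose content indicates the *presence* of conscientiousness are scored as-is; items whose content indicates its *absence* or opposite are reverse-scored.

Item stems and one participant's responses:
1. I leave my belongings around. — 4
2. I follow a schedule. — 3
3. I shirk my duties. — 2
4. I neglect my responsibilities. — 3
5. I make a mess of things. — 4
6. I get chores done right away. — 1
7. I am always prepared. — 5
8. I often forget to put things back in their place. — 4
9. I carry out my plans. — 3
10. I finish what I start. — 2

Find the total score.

27

Items 1, 3, 4, 5, 8 describe the absence/opposite of conscientiousness → reverse-score.
reverse-coded value = 6 − response.
  item 1: 6 − 4 = 2
  item 2: 3
  item 3: 6 − 2 = 4
  item 4: 6 − 3 = 3
  item 5: 6 − 4 = 2
  item 6: 1
  item 7: 5
  item 8: 6 − 4 = 2
  item 9: 3
  item 10: 2
Total = 2 + 3 + 4 + 3 + 2 + 1 + 5 + 2 + 3 + 2 = 27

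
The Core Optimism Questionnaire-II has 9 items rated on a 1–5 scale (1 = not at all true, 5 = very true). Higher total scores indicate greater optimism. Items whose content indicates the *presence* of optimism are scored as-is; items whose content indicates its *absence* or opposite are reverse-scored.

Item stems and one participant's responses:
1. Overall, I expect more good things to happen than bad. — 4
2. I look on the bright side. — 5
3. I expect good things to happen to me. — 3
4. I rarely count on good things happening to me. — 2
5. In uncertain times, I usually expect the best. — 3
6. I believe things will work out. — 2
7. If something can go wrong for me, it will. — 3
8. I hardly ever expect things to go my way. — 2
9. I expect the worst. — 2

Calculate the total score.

Items 4, 7, 8, 9 describe the absence/opposite of optimism → reverse-score.
on a 1–5 scale, reversed = 6 − raw.
  item 1: 4
  item 2: 5
  item 3: 3
  item 4: 6 − 2 = 4
  item 5: 3
  item 6: 2
  item 7: 6 − 3 = 3
  item 8: 6 − 2 = 4
  item 9: 6 − 2 = 4
Total = 4 + 5 + 3 + 4 + 3 + 2 + 3 + 4 + 4 = 32

32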